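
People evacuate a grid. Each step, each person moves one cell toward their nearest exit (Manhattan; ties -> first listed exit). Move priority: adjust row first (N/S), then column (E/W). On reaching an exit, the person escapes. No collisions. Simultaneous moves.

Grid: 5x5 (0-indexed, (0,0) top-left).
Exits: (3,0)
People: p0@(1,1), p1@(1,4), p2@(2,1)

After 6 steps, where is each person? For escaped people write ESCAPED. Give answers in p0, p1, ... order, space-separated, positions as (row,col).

Step 1: p0:(1,1)->(2,1) | p1:(1,4)->(2,4) | p2:(2,1)->(3,1)
Step 2: p0:(2,1)->(3,1) | p1:(2,4)->(3,4) | p2:(3,1)->(3,0)->EXIT
Step 3: p0:(3,1)->(3,0)->EXIT | p1:(3,4)->(3,3) | p2:escaped
Step 4: p0:escaped | p1:(3,3)->(3,2) | p2:escaped
Step 5: p0:escaped | p1:(3,2)->(3,1) | p2:escaped
Step 6: p0:escaped | p1:(3,1)->(3,0)->EXIT | p2:escaped

ESCAPED ESCAPED ESCAPED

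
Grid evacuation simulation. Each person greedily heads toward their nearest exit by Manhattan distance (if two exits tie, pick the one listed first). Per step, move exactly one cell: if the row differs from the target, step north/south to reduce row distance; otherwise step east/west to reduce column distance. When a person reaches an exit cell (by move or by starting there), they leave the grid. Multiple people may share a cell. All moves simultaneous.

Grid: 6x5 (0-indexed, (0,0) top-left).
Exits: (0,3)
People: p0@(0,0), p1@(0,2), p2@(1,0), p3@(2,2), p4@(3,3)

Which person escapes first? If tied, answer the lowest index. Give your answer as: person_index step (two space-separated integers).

Step 1: p0:(0,0)->(0,1) | p1:(0,2)->(0,3)->EXIT | p2:(1,0)->(0,0) | p3:(2,2)->(1,2) | p4:(3,3)->(2,3)
Step 2: p0:(0,1)->(0,2) | p1:escaped | p2:(0,0)->(0,1) | p3:(1,2)->(0,2) | p4:(2,3)->(1,3)
Step 3: p0:(0,2)->(0,3)->EXIT | p1:escaped | p2:(0,1)->(0,2) | p3:(0,2)->(0,3)->EXIT | p4:(1,3)->(0,3)->EXIT
Step 4: p0:escaped | p1:escaped | p2:(0,2)->(0,3)->EXIT | p3:escaped | p4:escaped
Exit steps: [3, 1, 4, 3, 3]
First to escape: p1 at step 1

Answer: 1 1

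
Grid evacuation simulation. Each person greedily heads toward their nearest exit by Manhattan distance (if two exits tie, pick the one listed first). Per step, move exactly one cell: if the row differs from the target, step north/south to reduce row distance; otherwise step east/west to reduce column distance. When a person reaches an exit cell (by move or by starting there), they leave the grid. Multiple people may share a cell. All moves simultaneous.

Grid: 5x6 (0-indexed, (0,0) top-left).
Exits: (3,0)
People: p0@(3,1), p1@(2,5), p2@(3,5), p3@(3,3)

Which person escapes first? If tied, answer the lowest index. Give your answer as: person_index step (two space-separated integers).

Step 1: p0:(3,1)->(3,0)->EXIT | p1:(2,5)->(3,5) | p2:(3,5)->(3,4) | p3:(3,3)->(3,2)
Step 2: p0:escaped | p1:(3,5)->(3,4) | p2:(3,4)->(3,3) | p3:(3,2)->(3,1)
Step 3: p0:escaped | p1:(3,4)->(3,3) | p2:(3,3)->(3,2) | p3:(3,1)->(3,0)->EXIT
Step 4: p0:escaped | p1:(3,3)->(3,2) | p2:(3,2)->(3,1) | p3:escaped
Step 5: p0:escaped | p1:(3,2)->(3,1) | p2:(3,1)->(3,0)->EXIT | p3:escaped
Step 6: p0:escaped | p1:(3,1)->(3,0)->EXIT | p2:escaped | p3:escaped
Exit steps: [1, 6, 5, 3]
First to escape: p0 at step 1

Answer: 0 1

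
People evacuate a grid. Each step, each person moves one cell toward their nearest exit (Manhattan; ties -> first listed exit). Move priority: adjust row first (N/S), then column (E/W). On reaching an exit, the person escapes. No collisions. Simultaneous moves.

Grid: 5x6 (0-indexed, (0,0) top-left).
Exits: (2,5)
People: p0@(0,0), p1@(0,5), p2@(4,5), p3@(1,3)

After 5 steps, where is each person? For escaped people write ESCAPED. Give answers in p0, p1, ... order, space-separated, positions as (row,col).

Step 1: p0:(0,0)->(1,0) | p1:(0,5)->(1,5) | p2:(4,5)->(3,5) | p3:(1,3)->(2,3)
Step 2: p0:(1,0)->(2,0) | p1:(1,5)->(2,5)->EXIT | p2:(3,5)->(2,5)->EXIT | p3:(2,3)->(2,4)
Step 3: p0:(2,0)->(2,1) | p1:escaped | p2:escaped | p3:(2,4)->(2,5)->EXIT
Step 4: p0:(2,1)->(2,2) | p1:escaped | p2:escaped | p3:escaped
Step 5: p0:(2,2)->(2,3) | p1:escaped | p2:escaped | p3:escaped

(2,3) ESCAPED ESCAPED ESCAPED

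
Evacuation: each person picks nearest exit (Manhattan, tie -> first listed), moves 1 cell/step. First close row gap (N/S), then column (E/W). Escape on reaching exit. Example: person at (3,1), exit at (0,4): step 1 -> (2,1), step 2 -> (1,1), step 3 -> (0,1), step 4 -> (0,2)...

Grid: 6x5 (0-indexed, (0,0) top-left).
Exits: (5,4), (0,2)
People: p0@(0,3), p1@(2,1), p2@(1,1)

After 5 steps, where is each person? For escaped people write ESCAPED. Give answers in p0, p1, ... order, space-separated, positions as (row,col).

Step 1: p0:(0,3)->(0,2)->EXIT | p1:(2,1)->(1,1) | p2:(1,1)->(0,1)
Step 2: p0:escaped | p1:(1,1)->(0,1) | p2:(0,1)->(0,2)->EXIT
Step 3: p0:escaped | p1:(0,1)->(0,2)->EXIT | p2:escaped

ESCAPED ESCAPED ESCAPED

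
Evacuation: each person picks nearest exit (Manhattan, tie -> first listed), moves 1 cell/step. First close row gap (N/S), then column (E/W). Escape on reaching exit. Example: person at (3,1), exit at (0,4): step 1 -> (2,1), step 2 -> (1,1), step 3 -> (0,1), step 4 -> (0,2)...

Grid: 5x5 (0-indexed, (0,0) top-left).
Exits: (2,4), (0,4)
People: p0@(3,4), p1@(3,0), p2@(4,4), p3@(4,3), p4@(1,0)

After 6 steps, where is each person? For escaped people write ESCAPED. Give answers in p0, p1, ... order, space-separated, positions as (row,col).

Step 1: p0:(3,4)->(2,4)->EXIT | p1:(3,0)->(2,0) | p2:(4,4)->(3,4) | p3:(4,3)->(3,3) | p4:(1,0)->(2,0)
Step 2: p0:escaped | p1:(2,0)->(2,1) | p2:(3,4)->(2,4)->EXIT | p3:(3,3)->(2,3) | p4:(2,0)->(2,1)
Step 3: p0:escaped | p1:(2,1)->(2,2) | p2:escaped | p3:(2,3)->(2,4)->EXIT | p4:(2,1)->(2,2)
Step 4: p0:escaped | p1:(2,2)->(2,3) | p2:escaped | p3:escaped | p4:(2,2)->(2,3)
Step 5: p0:escaped | p1:(2,3)->(2,4)->EXIT | p2:escaped | p3:escaped | p4:(2,3)->(2,4)->EXIT

ESCAPED ESCAPED ESCAPED ESCAPED ESCAPED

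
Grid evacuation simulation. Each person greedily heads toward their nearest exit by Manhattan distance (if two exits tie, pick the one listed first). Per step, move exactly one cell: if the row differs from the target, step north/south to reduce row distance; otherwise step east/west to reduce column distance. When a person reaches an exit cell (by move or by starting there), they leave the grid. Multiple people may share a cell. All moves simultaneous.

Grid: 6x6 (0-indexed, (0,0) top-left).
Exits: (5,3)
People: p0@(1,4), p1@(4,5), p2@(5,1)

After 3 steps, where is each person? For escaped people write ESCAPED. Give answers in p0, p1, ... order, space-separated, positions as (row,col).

Step 1: p0:(1,4)->(2,4) | p1:(4,5)->(5,5) | p2:(5,1)->(5,2)
Step 2: p0:(2,4)->(3,4) | p1:(5,5)->(5,4) | p2:(5,2)->(5,3)->EXIT
Step 3: p0:(3,4)->(4,4) | p1:(5,4)->(5,3)->EXIT | p2:escaped

(4,4) ESCAPED ESCAPED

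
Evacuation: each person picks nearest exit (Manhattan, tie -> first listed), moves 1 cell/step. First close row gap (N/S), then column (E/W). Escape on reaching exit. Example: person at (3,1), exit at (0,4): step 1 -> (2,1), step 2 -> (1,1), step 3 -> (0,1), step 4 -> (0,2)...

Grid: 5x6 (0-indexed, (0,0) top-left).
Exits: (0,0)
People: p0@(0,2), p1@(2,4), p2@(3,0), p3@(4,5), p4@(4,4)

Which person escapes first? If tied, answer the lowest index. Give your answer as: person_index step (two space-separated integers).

Answer: 0 2

Derivation:
Step 1: p0:(0,2)->(0,1) | p1:(2,4)->(1,4) | p2:(3,0)->(2,0) | p3:(4,5)->(3,5) | p4:(4,4)->(3,4)
Step 2: p0:(0,1)->(0,0)->EXIT | p1:(1,4)->(0,4) | p2:(2,0)->(1,0) | p3:(3,5)->(2,5) | p4:(3,4)->(2,4)
Step 3: p0:escaped | p1:(0,4)->(0,3) | p2:(1,0)->(0,0)->EXIT | p3:(2,5)->(1,5) | p4:(2,4)->(1,4)
Step 4: p0:escaped | p1:(0,3)->(0,2) | p2:escaped | p3:(1,5)->(0,5) | p4:(1,4)->(0,4)
Step 5: p0:escaped | p1:(0,2)->(0,1) | p2:escaped | p3:(0,5)->(0,4) | p4:(0,4)->(0,3)
Step 6: p0:escaped | p1:(0,1)->(0,0)->EXIT | p2:escaped | p3:(0,4)->(0,3) | p4:(0,3)->(0,2)
Step 7: p0:escaped | p1:escaped | p2:escaped | p3:(0,3)->(0,2) | p4:(0,2)->(0,1)
Step 8: p0:escaped | p1:escaped | p2:escaped | p3:(0,2)->(0,1) | p4:(0,1)->(0,0)->EXIT
Step 9: p0:escaped | p1:escaped | p2:escaped | p3:(0,1)->(0,0)->EXIT | p4:escaped
Exit steps: [2, 6, 3, 9, 8]
First to escape: p0 at step 2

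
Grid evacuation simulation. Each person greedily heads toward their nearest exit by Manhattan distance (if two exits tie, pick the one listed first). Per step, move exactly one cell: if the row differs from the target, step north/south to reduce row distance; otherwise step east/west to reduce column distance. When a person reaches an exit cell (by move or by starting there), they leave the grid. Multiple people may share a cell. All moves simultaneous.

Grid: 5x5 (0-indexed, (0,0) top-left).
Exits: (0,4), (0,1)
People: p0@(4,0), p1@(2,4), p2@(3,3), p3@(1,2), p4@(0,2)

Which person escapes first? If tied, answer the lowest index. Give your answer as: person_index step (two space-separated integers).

Answer: 4 1

Derivation:
Step 1: p0:(4,0)->(3,0) | p1:(2,4)->(1,4) | p2:(3,3)->(2,3) | p3:(1,2)->(0,2) | p4:(0,2)->(0,1)->EXIT
Step 2: p0:(3,0)->(2,0) | p1:(1,4)->(0,4)->EXIT | p2:(2,3)->(1,3) | p3:(0,2)->(0,1)->EXIT | p4:escaped
Step 3: p0:(2,0)->(1,0) | p1:escaped | p2:(1,3)->(0,3) | p3:escaped | p4:escaped
Step 4: p0:(1,0)->(0,0) | p1:escaped | p2:(0,3)->(0,4)->EXIT | p3:escaped | p4:escaped
Step 5: p0:(0,0)->(0,1)->EXIT | p1:escaped | p2:escaped | p3:escaped | p4:escaped
Exit steps: [5, 2, 4, 2, 1]
First to escape: p4 at step 1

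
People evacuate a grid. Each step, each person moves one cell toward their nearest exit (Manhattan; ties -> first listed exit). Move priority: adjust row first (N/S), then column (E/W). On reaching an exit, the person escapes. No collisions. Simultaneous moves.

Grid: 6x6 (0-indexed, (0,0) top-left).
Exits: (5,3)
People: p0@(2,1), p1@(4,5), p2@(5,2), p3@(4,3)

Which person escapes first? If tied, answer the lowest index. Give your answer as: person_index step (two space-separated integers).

Step 1: p0:(2,1)->(3,1) | p1:(4,5)->(5,5) | p2:(5,2)->(5,3)->EXIT | p3:(4,3)->(5,3)->EXIT
Step 2: p0:(3,1)->(4,1) | p1:(5,5)->(5,4) | p2:escaped | p3:escaped
Step 3: p0:(4,1)->(5,1) | p1:(5,4)->(5,3)->EXIT | p2:escaped | p3:escaped
Step 4: p0:(5,1)->(5,2) | p1:escaped | p2:escaped | p3:escaped
Step 5: p0:(5,2)->(5,3)->EXIT | p1:escaped | p2:escaped | p3:escaped
Exit steps: [5, 3, 1, 1]
First to escape: p2 at step 1

Answer: 2 1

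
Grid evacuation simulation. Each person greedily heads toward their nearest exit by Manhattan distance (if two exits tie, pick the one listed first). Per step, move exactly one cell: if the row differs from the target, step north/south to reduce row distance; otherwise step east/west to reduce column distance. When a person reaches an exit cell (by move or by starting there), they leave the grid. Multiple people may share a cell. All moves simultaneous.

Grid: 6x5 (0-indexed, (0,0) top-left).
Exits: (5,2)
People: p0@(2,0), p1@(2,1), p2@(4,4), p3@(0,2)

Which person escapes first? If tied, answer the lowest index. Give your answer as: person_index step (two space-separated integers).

Step 1: p0:(2,0)->(3,0) | p1:(2,1)->(3,1) | p2:(4,4)->(5,4) | p3:(0,2)->(1,2)
Step 2: p0:(3,0)->(4,0) | p1:(3,1)->(4,1) | p2:(5,4)->(5,3) | p3:(1,2)->(2,2)
Step 3: p0:(4,0)->(5,0) | p1:(4,1)->(5,1) | p2:(5,3)->(5,2)->EXIT | p3:(2,2)->(3,2)
Step 4: p0:(5,0)->(5,1) | p1:(5,1)->(5,2)->EXIT | p2:escaped | p3:(3,2)->(4,2)
Step 5: p0:(5,1)->(5,2)->EXIT | p1:escaped | p2:escaped | p3:(4,2)->(5,2)->EXIT
Exit steps: [5, 4, 3, 5]
First to escape: p2 at step 3

Answer: 2 3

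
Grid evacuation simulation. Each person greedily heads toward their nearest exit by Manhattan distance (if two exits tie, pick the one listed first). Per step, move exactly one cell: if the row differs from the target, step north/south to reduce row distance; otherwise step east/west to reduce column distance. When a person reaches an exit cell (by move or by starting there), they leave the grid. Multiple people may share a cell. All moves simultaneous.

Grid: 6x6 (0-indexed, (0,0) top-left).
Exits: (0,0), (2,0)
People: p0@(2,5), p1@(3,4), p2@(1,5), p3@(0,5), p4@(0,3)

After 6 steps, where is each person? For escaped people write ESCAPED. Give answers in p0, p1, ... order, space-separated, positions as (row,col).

Step 1: p0:(2,5)->(2,4) | p1:(3,4)->(2,4) | p2:(1,5)->(0,5) | p3:(0,5)->(0,4) | p4:(0,3)->(0,2)
Step 2: p0:(2,4)->(2,3) | p1:(2,4)->(2,3) | p2:(0,5)->(0,4) | p3:(0,4)->(0,3) | p4:(0,2)->(0,1)
Step 3: p0:(2,3)->(2,2) | p1:(2,3)->(2,2) | p2:(0,4)->(0,3) | p3:(0,3)->(0,2) | p4:(0,1)->(0,0)->EXIT
Step 4: p0:(2,2)->(2,1) | p1:(2,2)->(2,1) | p2:(0,3)->(0,2) | p3:(0,2)->(0,1) | p4:escaped
Step 5: p0:(2,1)->(2,0)->EXIT | p1:(2,1)->(2,0)->EXIT | p2:(0,2)->(0,1) | p3:(0,1)->(0,0)->EXIT | p4:escaped
Step 6: p0:escaped | p1:escaped | p2:(0,1)->(0,0)->EXIT | p3:escaped | p4:escaped

ESCAPED ESCAPED ESCAPED ESCAPED ESCAPED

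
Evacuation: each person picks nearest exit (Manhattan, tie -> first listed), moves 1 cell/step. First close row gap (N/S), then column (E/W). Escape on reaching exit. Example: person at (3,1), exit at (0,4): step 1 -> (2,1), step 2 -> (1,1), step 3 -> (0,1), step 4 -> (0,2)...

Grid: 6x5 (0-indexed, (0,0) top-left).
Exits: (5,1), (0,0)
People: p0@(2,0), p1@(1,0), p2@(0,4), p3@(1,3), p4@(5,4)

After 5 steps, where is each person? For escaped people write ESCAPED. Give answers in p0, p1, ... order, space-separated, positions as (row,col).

Step 1: p0:(2,0)->(1,0) | p1:(1,0)->(0,0)->EXIT | p2:(0,4)->(0,3) | p3:(1,3)->(0,3) | p4:(5,4)->(5,3)
Step 2: p0:(1,0)->(0,0)->EXIT | p1:escaped | p2:(0,3)->(0,2) | p3:(0,3)->(0,2) | p4:(5,3)->(5,2)
Step 3: p0:escaped | p1:escaped | p2:(0,2)->(0,1) | p3:(0,2)->(0,1) | p4:(5,2)->(5,1)->EXIT
Step 4: p0:escaped | p1:escaped | p2:(0,1)->(0,0)->EXIT | p3:(0,1)->(0,0)->EXIT | p4:escaped

ESCAPED ESCAPED ESCAPED ESCAPED ESCAPED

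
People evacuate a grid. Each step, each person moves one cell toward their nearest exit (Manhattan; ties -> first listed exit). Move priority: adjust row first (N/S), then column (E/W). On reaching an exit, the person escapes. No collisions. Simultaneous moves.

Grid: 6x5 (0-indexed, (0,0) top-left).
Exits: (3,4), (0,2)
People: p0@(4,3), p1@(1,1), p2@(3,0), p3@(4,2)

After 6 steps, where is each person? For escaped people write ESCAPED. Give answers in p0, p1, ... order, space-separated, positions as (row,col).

Step 1: p0:(4,3)->(3,3) | p1:(1,1)->(0,1) | p2:(3,0)->(3,1) | p3:(4,2)->(3,2)
Step 2: p0:(3,3)->(3,4)->EXIT | p1:(0,1)->(0,2)->EXIT | p2:(3,1)->(3,2) | p3:(3,2)->(3,3)
Step 3: p0:escaped | p1:escaped | p2:(3,2)->(3,3) | p3:(3,3)->(3,4)->EXIT
Step 4: p0:escaped | p1:escaped | p2:(3,3)->(3,4)->EXIT | p3:escaped

ESCAPED ESCAPED ESCAPED ESCAPED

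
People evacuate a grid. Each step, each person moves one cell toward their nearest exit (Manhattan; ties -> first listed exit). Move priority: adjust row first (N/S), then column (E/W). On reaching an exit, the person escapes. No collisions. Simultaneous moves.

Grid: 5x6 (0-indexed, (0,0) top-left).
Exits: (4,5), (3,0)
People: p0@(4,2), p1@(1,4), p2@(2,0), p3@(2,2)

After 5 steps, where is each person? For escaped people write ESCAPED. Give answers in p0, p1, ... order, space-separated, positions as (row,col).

Step 1: p0:(4,2)->(4,3) | p1:(1,4)->(2,4) | p2:(2,0)->(3,0)->EXIT | p3:(2,2)->(3,2)
Step 2: p0:(4,3)->(4,4) | p1:(2,4)->(3,4) | p2:escaped | p3:(3,2)->(3,1)
Step 3: p0:(4,4)->(4,5)->EXIT | p1:(3,4)->(4,4) | p2:escaped | p3:(3,1)->(3,0)->EXIT
Step 4: p0:escaped | p1:(4,4)->(4,5)->EXIT | p2:escaped | p3:escaped

ESCAPED ESCAPED ESCAPED ESCAPED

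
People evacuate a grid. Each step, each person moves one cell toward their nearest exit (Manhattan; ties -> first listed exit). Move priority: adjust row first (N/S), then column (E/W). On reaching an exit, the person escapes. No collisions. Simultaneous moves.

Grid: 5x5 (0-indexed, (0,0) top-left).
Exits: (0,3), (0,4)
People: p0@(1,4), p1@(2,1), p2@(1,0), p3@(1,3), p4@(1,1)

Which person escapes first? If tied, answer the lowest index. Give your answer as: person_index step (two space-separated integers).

Step 1: p0:(1,4)->(0,4)->EXIT | p1:(2,1)->(1,1) | p2:(1,0)->(0,0) | p3:(1,3)->(0,3)->EXIT | p4:(1,1)->(0,1)
Step 2: p0:escaped | p1:(1,1)->(0,1) | p2:(0,0)->(0,1) | p3:escaped | p4:(0,1)->(0,2)
Step 3: p0:escaped | p1:(0,1)->(0,2) | p2:(0,1)->(0,2) | p3:escaped | p4:(0,2)->(0,3)->EXIT
Step 4: p0:escaped | p1:(0,2)->(0,3)->EXIT | p2:(0,2)->(0,3)->EXIT | p3:escaped | p4:escaped
Exit steps: [1, 4, 4, 1, 3]
First to escape: p0 at step 1

Answer: 0 1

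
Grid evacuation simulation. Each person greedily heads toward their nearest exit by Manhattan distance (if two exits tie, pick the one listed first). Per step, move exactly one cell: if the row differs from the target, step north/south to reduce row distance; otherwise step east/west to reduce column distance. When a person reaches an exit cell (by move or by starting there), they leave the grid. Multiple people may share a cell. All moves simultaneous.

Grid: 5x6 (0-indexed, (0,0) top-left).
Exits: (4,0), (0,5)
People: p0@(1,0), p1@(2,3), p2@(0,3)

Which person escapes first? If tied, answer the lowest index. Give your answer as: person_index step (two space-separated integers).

Answer: 2 2

Derivation:
Step 1: p0:(1,0)->(2,0) | p1:(2,3)->(1,3) | p2:(0,3)->(0,4)
Step 2: p0:(2,0)->(3,0) | p1:(1,3)->(0,3) | p2:(0,4)->(0,5)->EXIT
Step 3: p0:(3,0)->(4,0)->EXIT | p1:(0,3)->(0,4) | p2:escaped
Step 4: p0:escaped | p1:(0,4)->(0,5)->EXIT | p2:escaped
Exit steps: [3, 4, 2]
First to escape: p2 at step 2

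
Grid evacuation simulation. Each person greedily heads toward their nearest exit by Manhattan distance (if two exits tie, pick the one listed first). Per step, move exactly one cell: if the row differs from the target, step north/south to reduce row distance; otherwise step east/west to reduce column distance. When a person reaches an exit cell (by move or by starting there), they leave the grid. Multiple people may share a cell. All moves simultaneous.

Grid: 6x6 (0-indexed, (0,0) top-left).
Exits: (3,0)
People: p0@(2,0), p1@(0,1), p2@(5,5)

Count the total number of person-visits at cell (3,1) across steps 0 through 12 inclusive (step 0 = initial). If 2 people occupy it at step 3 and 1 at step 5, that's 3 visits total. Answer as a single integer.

Step 0: p0@(2,0) p1@(0,1) p2@(5,5) -> at (3,1): 0 [-], cum=0
Step 1: p0@ESC p1@(1,1) p2@(4,5) -> at (3,1): 0 [-], cum=0
Step 2: p0@ESC p1@(2,1) p2@(3,5) -> at (3,1): 0 [-], cum=0
Step 3: p0@ESC p1@(3,1) p2@(3,4) -> at (3,1): 1 [p1], cum=1
Step 4: p0@ESC p1@ESC p2@(3,3) -> at (3,1): 0 [-], cum=1
Step 5: p0@ESC p1@ESC p2@(3,2) -> at (3,1): 0 [-], cum=1
Step 6: p0@ESC p1@ESC p2@(3,1) -> at (3,1): 1 [p2], cum=2
Step 7: p0@ESC p1@ESC p2@ESC -> at (3,1): 0 [-], cum=2
Total visits = 2

Answer: 2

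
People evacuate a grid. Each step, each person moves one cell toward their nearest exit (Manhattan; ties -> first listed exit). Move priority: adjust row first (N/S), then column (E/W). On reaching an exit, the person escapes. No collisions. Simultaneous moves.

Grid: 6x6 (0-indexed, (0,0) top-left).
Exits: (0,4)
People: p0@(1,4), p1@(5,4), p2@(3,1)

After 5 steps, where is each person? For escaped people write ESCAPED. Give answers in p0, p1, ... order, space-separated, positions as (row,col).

Step 1: p0:(1,4)->(0,4)->EXIT | p1:(5,4)->(4,4) | p2:(3,1)->(2,1)
Step 2: p0:escaped | p1:(4,4)->(3,4) | p2:(2,1)->(1,1)
Step 3: p0:escaped | p1:(3,4)->(2,4) | p2:(1,1)->(0,1)
Step 4: p0:escaped | p1:(2,4)->(1,4) | p2:(0,1)->(0,2)
Step 5: p0:escaped | p1:(1,4)->(0,4)->EXIT | p2:(0,2)->(0,3)

ESCAPED ESCAPED (0,3)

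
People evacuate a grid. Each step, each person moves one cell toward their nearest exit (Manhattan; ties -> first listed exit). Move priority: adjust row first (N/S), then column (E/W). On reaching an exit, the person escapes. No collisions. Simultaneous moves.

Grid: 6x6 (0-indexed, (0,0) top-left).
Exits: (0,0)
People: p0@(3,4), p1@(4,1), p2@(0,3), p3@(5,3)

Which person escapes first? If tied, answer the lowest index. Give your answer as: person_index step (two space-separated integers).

Step 1: p0:(3,4)->(2,4) | p1:(4,1)->(3,1) | p2:(0,3)->(0,2) | p3:(5,3)->(4,3)
Step 2: p0:(2,4)->(1,4) | p1:(3,1)->(2,1) | p2:(0,2)->(0,1) | p3:(4,3)->(3,3)
Step 3: p0:(1,4)->(0,4) | p1:(2,1)->(1,1) | p2:(0,1)->(0,0)->EXIT | p3:(3,3)->(2,3)
Step 4: p0:(0,4)->(0,3) | p1:(1,1)->(0,1) | p2:escaped | p3:(2,3)->(1,3)
Step 5: p0:(0,3)->(0,2) | p1:(0,1)->(0,0)->EXIT | p2:escaped | p3:(1,3)->(0,3)
Step 6: p0:(0,2)->(0,1) | p1:escaped | p2:escaped | p3:(0,3)->(0,2)
Step 7: p0:(0,1)->(0,0)->EXIT | p1:escaped | p2:escaped | p3:(0,2)->(0,1)
Step 8: p0:escaped | p1:escaped | p2:escaped | p3:(0,1)->(0,0)->EXIT
Exit steps: [7, 5, 3, 8]
First to escape: p2 at step 3

Answer: 2 3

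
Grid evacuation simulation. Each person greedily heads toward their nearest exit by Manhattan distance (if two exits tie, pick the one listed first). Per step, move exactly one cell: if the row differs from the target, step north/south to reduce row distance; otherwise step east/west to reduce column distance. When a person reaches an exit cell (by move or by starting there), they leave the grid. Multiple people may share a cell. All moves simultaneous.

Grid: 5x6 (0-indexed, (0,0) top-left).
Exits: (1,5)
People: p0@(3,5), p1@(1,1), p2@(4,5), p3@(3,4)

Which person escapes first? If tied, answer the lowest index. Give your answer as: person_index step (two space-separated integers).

Step 1: p0:(3,5)->(2,5) | p1:(1,1)->(1,2) | p2:(4,5)->(3,5) | p3:(3,4)->(2,4)
Step 2: p0:(2,5)->(1,5)->EXIT | p1:(1,2)->(1,3) | p2:(3,5)->(2,5) | p3:(2,4)->(1,4)
Step 3: p0:escaped | p1:(1,3)->(1,4) | p2:(2,5)->(1,5)->EXIT | p3:(1,4)->(1,5)->EXIT
Step 4: p0:escaped | p1:(1,4)->(1,5)->EXIT | p2:escaped | p3:escaped
Exit steps: [2, 4, 3, 3]
First to escape: p0 at step 2

Answer: 0 2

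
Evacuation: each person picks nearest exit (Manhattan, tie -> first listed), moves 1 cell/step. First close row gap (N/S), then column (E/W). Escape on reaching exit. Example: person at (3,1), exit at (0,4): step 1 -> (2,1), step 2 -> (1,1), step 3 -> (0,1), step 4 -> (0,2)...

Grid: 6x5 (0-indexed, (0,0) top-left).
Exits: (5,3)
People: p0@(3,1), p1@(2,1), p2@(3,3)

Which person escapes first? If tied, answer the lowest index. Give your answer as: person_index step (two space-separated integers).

Answer: 2 2

Derivation:
Step 1: p0:(3,1)->(4,1) | p1:(2,1)->(3,1) | p2:(3,3)->(4,3)
Step 2: p0:(4,1)->(5,1) | p1:(3,1)->(4,1) | p2:(4,3)->(5,3)->EXIT
Step 3: p0:(5,1)->(5,2) | p1:(4,1)->(5,1) | p2:escaped
Step 4: p0:(5,2)->(5,3)->EXIT | p1:(5,1)->(5,2) | p2:escaped
Step 5: p0:escaped | p1:(5,2)->(5,3)->EXIT | p2:escaped
Exit steps: [4, 5, 2]
First to escape: p2 at step 2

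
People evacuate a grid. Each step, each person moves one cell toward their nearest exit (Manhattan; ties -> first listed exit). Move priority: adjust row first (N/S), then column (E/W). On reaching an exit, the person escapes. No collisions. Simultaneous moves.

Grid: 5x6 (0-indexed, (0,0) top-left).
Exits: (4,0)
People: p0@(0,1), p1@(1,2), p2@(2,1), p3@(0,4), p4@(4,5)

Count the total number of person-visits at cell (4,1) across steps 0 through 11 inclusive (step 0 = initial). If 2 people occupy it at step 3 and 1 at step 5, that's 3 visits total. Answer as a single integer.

Answer: 5

Derivation:
Step 0: p0@(0,1) p1@(1,2) p2@(2,1) p3@(0,4) p4@(4,5) -> at (4,1): 0 [-], cum=0
Step 1: p0@(1,1) p1@(2,2) p2@(3,1) p3@(1,4) p4@(4,4) -> at (4,1): 0 [-], cum=0
Step 2: p0@(2,1) p1@(3,2) p2@(4,1) p3@(2,4) p4@(4,3) -> at (4,1): 1 [p2], cum=1
Step 3: p0@(3,1) p1@(4,2) p2@ESC p3@(3,4) p4@(4,2) -> at (4,1): 0 [-], cum=1
Step 4: p0@(4,1) p1@(4,1) p2@ESC p3@(4,4) p4@(4,1) -> at (4,1): 3 [p0,p1,p4], cum=4
Step 5: p0@ESC p1@ESC p2@ESC p3@(4,3) p4@ESC -> at (4,1): 0 [-], cum=4
Step 6: p0@ESC p1@ESC p2@ESC p3@(4,2) p4@ESC -> at (4,1): 0 [-], cum=4
Step 7: p0@ESC p1@ESC p2@ESC p3@(4,1) p4@ESC -> at (4,1): 1 [p3], cum=5
Step 8: p0@ESC p1@ESC p2@ESC p3@ESC p4@ESC -> at (4,1): 0 [-], cum=5
Total visits = 5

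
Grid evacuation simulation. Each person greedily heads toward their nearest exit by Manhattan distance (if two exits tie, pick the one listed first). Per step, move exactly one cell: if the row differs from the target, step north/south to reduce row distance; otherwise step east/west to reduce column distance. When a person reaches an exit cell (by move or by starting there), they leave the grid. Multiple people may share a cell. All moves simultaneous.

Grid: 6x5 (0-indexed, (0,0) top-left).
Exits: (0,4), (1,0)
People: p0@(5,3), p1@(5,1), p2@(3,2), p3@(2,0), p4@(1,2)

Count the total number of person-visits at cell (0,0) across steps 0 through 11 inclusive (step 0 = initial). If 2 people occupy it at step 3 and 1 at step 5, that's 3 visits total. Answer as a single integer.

Answer: 0

Derivation:
Step 0: p0@(5,3) p1@(5,1) p2@(3,2) p3@(2,0) p4@(1,2) -> at (0,0): 0 [-], cum=0
Step 1: p0@(4,3) p1@(4,1) p2@(2,2) p3@ESC p4@(1,1) -> at (0,0): 0 [-], cum=0
Step 2: p0@(3,3) p1@(3,1) p2@(1,2) p3@ESC p4@ESC -> at (0,0): 0 [-], cum=0
Step 3: p0@(2,3) p1@(2,1) p2@(1,1) p3@ESC p4@ESC -> at (0,0): 0 [-], cum=0
Step 4: p0@(1,3) p1@(1,1) p2@ESC p3@ESC p4@ESC -> at (0,0): 0 [-], cum=0
Step 5: p0@(0,3) p1@ESC p2@ESC p3@ESC p4@ESC -> at (0,0): 0 [-], cum=0
Step 6: p0@ESC p1@ESC p2@ESC p3@ESC p4@ESC -> at (0,0): 0 [-], cum=0
Total visits = 0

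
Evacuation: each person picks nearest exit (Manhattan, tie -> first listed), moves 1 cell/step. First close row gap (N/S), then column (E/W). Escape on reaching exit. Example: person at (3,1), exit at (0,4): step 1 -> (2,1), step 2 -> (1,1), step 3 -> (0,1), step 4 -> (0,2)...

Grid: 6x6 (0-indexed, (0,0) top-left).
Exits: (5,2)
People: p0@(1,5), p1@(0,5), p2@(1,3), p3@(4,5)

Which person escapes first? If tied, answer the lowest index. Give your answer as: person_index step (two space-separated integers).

Step 1: p0:(1,5)->(2,5) | p1:(0,5)->(1,5) | p2:(1,3)->(2,3) | p3:(4,5)->(5,5)
Step 2: p0:(2,5)->(3,5) | p1:(1,5)->(2,5) | p2:(2,3)->(3,3) | p3:(5,5)->(5,4)
Step 3: p0:(3,5)->(4,5) | p1:(2,5)->(3,5) | p2:(3,3)->(4,3) | p3:(5,4)->(5,3)
Step 4: p0:(4,5)->(5,5) | p1:(3,5)->(4,5) | p2:(4,3)->(5,3) | p3:(5,3)->(5,2)->EXIT
Step 5: p0:(5,5)->(5,4) | p1:(4,5)->(5,5) | p2:(5,3)->(5,2)->EXIT | p3:escaped
Step 6: p0:(5,4)->(5,3) | p1:(5,5)->(5,4) | p2:escaped | p3:escaped
Step 7: p0:(5,3)->(5,2)->EXIT | p1:(5,4)->(5,3) | p2:escaped | p3:escaped
Step 8: p0:escaped | p1:(5,3)->(5,2)->EXIT | p2:escaped | p3:escaped
Exit steps: [7, 8, 5, 4]
First to escape: p3 at step 4

Answer: 3 4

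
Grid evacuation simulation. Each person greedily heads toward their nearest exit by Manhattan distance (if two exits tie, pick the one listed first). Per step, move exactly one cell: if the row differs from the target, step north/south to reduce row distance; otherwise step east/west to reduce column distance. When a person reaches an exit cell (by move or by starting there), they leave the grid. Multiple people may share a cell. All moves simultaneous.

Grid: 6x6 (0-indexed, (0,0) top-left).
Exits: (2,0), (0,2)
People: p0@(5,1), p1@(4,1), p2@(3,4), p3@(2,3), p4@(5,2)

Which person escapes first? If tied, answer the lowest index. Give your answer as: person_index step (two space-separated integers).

Step 1: p0:(5,1)->(4,1) | p1:(4,1)->(3,1) | p2:(3,4)->(2,4) | p3:(2,3)->(2,2) | p4:(5,2)->(4,2)
Step 2: p0:(4,1)->(3,1) | p1:(3,1)->(2,1) | p2:(2,4)->(2,3) | p3:(2,2)->(2,1) | p4:(4,2)->(3,2)
Step 3: p0:(3,1)->(2,1) | p1:(2,1)->(2,0)->EXIT | p2:(2,3)->(2,2) | p3:(2,1)->(2,0)->EXIT | p4:(3,2)->(2,2)
Step 4: p0:(2,1)->(2,0)->EXIT | p1:escaped | p2:(2,2)->(2,1) | p3:escaped | p4:(2,2)->(2,1)
Step 5: p0:escaped | p1:escaped | p2:(2,1)->(2,0)->EXIT | p3:escaped | p4:(2,1)->(2,0)->EXIT
Exit steps: [4, 3, 5, 3, 5]
First to escape: p1 at step 3

Answer: 1 3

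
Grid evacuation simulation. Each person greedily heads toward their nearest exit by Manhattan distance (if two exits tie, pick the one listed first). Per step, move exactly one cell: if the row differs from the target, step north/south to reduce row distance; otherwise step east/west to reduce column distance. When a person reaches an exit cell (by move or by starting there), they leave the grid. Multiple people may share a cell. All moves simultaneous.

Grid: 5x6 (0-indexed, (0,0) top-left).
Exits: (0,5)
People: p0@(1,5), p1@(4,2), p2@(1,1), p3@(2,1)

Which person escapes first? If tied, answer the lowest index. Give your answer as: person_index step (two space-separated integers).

Answer: 0 1

Derivation:
Step 1: p0:(1,5)->(0,5)->EXIT | p1:(4,2)->(3,2) | p2:(1,1)->(0,1) | p3:(2,1)->(1,1)
Step 2: p0:escaped | p1:(3,2)->(2,2) | p2:(0,1)->(0,2) | p3:(1,1)->(0,1)
Step 3: p0:escaped | p1:(2,2)->(1,2) | p2:(0,2)->(0,3) | p3:(0,1)->(0,2)
Step 4: p0:escaped | p1:(1,2)->(0,2) | p2:(0,3)->(0,4) | p3:(0,2)->(0,3)
Step 5: p0:escaped | p1:(0,2)->(0,3) | p2:(0,4)->(0,5)->EXIT | p3:(0,3)->(0,4)
Step 6: p0:escaped | p1:(0,3)->(0,4) | p2:escaped | p3:(0,4)->(0,5)->EXIT
Step 7: p0:escaped | p1:(0,4)->(0,5)->EXIT | p2:escaped | p3:escaped
Exit steps: [1, 7, 5, 6]
First to escape: p0 at step 1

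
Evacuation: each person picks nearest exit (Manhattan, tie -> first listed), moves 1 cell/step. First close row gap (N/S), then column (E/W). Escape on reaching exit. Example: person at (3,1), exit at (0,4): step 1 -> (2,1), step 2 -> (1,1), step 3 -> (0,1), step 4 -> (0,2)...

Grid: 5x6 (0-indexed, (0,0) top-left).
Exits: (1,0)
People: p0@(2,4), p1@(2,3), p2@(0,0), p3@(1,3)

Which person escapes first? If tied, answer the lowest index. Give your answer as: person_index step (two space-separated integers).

Step 1: p0:(2,4)->(1,4) | p1:(2,3)->(1,3) | p2:(0,0)->(1,0)->EXIT | p3:(1,3)->(1,2)
Step 2: p0:(1,4)->(1,3) | p1:(1,3)->(1,2) | p2:escaped | p3:(1,2)->(1,1)
Step 3: p0:(1,3)->(1,2) | p1:(1,2)->(1,1) | p2:escaped | p3:(1,1)->(1,0)->EXIT
Step 4: p0:(1,2)->(1,1) | p1:(1,1)->(1,0)->EXIT | p2:escaped | p3:escaped
Step 5: p0:(1,1)->(1,0)->EXIT | p1:escaped | p2:escaped | p3:escaped
Exit steps: [5, 4, 1, 3]
First to escape: p2 at step 1

Answer: 2 1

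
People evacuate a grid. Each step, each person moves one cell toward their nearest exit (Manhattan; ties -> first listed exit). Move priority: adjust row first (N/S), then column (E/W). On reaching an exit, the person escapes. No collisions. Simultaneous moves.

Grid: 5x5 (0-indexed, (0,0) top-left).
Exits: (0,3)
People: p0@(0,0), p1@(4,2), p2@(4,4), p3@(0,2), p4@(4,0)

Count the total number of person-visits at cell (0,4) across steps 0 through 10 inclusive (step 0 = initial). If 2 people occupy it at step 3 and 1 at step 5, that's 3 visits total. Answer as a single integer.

Answer: 1

Derivation:
Step 0: p0@(0,0) p1@(4,2) p2@(4,4) p3@(0,2) p4@(4,0) -> at (0,4): 0 [-], cum=0
Step 1: p0@(0,1) p1@(3,2) p2@(3,4) p3@ESC p4@(3,0) -> at (0,4): 0 [-], cum=0
Step 2: p0@(0,2) p1@(2,2) p2@(2,4) p3@ESC p4@(2,0) -> at (0,4): 0 [-], cum=0
Step 3: p0@ESC p1@(1,2) p2@(1,4) p3@ESC p4@(1,0) -> at (0,4): 0 [-], cum=0
Step 4: p0@ESC p1@(0,2) p2@(0,4) p3@ESC p4@(0,0) -> at (0,4): 1 [p2], cum=1
Step 5: p0@ESC p1@ESC p2@ESC p3@ESC p4@(0,1) -> at (0,4): 0 [-], cum=1
Step 6: p0@ESC p1@ESC p2@ESC p3@ESC p4@(0,2) -> at (0,4): 0 [-], cum=1
Step 7: p0@ESC p1@ESC p2@ESC p3@ESC p4@ESC -> at (0,4): 0 [-], cum=1
Total visits = 1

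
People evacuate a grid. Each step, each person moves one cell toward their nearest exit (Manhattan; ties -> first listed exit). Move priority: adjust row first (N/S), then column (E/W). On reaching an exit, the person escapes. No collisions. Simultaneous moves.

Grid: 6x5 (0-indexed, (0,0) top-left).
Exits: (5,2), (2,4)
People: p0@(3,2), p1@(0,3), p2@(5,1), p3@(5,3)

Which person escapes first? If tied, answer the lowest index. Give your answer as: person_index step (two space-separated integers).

Answer: 2 1

Derivation:
Step 1: p0:(3,2)->(4,2) | p1:(0,3)->(1,3) | p2:(5,1)->(5,2)->EXIT | p3:(5,3)->(5,2)->EXIT
Step 2: p0:(4,2)->(5,2)->EXIT | p1:(1,3)->(2,3) | p2:escaped | p3:escaped
Step 3: p0:escaped | p1:(2,3)->(2,4)->EXIT | p2:escaped | p3:escaped
Exit steps: [2, 3, 1, 1]
First to escape: p2 at step 1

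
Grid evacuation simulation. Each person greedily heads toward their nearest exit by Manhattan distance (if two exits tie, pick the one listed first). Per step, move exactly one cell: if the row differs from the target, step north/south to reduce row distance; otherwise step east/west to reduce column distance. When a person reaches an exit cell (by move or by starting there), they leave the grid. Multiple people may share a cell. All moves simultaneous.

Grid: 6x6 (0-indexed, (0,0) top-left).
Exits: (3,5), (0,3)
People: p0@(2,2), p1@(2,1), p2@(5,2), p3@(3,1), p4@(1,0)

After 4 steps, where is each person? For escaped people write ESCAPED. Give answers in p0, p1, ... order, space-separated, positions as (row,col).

Step 1: p0:(2,2)->(1,2) | p1:(2,1)->(1,1) | p2:(5,2)->(4,2) | p3:(3,1)->(3,2) | p4:(1,0)->(0,0)
Step 2: p0:(1,2)->(0,2) | p1:(1,1)->(0,1) | p2:(4,2)->(3,2) | p3:(3,2)->(3,3) | p4:(0,0)->(0,1)
Step 3: p0:(0,2)->(0,3)->EXIT | p1:(0,1)->(0,2) | p2:(3,2)->(3,3) | p3:(3,3)->(3,4) | p4:(0,1)->(0,2)
Step 4: p0:escaped | p1:(0,2)->(0,3)->EXIT | p2:(3,3)->(3,4) | p3:(3,4)->(3,5)->EXIT | p4:(0,2)->(0,3)->EXIT

ESCAPED ESCAPED (3,4) ESCAPED ESCAPED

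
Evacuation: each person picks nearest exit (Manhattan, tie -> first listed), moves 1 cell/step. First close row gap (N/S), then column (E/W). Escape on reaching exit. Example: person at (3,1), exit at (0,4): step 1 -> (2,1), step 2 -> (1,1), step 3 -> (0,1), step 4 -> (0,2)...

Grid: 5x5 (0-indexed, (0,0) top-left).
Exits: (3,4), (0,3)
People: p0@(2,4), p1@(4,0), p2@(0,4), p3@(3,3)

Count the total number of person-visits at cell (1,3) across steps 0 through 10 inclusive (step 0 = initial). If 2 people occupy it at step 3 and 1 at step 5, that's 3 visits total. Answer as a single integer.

Answer: 0

Derivation:
Step 0: p0@(2,4) p1@(4,0) p2@(0,4) p3@(3,3) -> at (1,3): 0 [-], cum=0
Step 1: p0@ESC p1@(3,0) p2@ESC p3@ESC -> at (1,3): 0 [-], cum=0
Step 2: p0@ESC p1@(3,1) p2@ESC p3@ESC -> at (1,3): 0 [-], cum=0
Step 3: p0@ESC p1@(3,2) p2@ESC p3@ESC -> at (1,3): 0 [-], cum=0
Step 4: p0@ESC p1@(3,3) p2@ESC p3@ESC -> at (1,3): 0 [-], cum=0
Step 5: p0@ESC p1@ESC p2@ESC p3@ESC -> at (1,3): 0 [-], cum=0
Total visits = 0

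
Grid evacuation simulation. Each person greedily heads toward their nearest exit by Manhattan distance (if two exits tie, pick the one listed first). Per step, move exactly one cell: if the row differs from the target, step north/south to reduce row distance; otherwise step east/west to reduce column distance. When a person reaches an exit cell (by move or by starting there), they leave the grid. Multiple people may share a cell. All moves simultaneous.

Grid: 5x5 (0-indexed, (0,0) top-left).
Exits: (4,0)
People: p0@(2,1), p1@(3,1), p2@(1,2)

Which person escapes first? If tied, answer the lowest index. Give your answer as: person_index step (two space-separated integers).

Step 1: p0:(2,1)->(3,1) | p1:(3,1)->(4,1) | p2:(1,2)->(2,2)
Step 2: p0:(3,1)->(4,1) | p1:(4,1)->(4,0)->EXIT | p2:(2,2)->(3,2)
Step 3: p0:(4,1)->(4,0)->EXIT | p1:escaped | p2:(3,2)->(4,2)
Step 4: p0:escaped | p1:escaped | p2:(4,2)->(4,1)
Step 5: p0:escaped | p1:escaped | p2:(4,1)->(4,0)->EXIT
Exit steps: [3, 2, 5]
First to escape: p1 at step 2

Answer: 1 2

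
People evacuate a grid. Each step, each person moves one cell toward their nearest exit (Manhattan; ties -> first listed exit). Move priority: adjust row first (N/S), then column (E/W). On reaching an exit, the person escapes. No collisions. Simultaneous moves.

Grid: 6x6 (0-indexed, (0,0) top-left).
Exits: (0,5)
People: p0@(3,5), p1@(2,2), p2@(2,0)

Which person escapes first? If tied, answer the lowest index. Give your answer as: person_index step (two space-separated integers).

Step 1: p0:(3,5)->(2,5) | p1:(2,2)->(1,2) | p2:(2,0)->(1,0)
Step 2: p0:(2,5)->(1,5) | p1:(1,2)->(0,2) | p2:(1,0)->(0,0)
Step 3: p0:(1,5)->(0,5)->EXIT | p1:(0,2)->(0,3) | p2:(0,0)->(0,1)
Step 4: p0:escaped | p1:(0,3)->(0,4) | p2:(0,1)->(0,2)
Step 5: p0:escaped | p1:(0,4)->(0,5)->EXIT | p2:(0,2)->(0,3)
Step 6: p0:escaped | p1:escaped | p2:(0,3)->(0,4)
Step 7: p0:escaped | p1:escaped | p2:(0,4)->(0,5)->EXIT
Exit steps: [3, 5, 7]
First to escape: p0 at step 3

Answer: 0 3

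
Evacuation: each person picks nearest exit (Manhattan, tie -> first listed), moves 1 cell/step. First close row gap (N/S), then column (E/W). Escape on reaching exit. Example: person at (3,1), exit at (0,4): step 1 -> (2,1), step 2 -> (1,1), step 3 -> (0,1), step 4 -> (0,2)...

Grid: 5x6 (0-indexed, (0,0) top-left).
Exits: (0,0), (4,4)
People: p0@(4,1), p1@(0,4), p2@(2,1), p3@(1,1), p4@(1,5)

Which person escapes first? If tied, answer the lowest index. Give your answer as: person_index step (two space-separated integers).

Answer: 3 2

Derivation:
Step 1: p0:(4,1)->(4,2) | p1:(0,4)->(0,3) | p2:(2,1)->(1,1) | p3:(1,1)->(0,1) | p4:(1,5)->(2,5)
Step 2: p0:(4,2)->(4,3) | p1:(0,3)->(0,2) | p2:(1,1)->(0,1) | p3:(0,1)->(0,0)->EXIT | p4:(2,5)->(3,5)
Step 3: p0:(4,3)->(4,4)->EXIT | p1:(0,2)->(0,1) | p2:(0,1)->(0,0)->EXIT | p3:escaped | p4:(3,5)->(4,5)
Step 4: p0:escaped | p1:(0,1)->(0,0)->EXIT | p2:escaped | p3:escaped | p4:(4,5)->(4,4)->EXIT
Exit steps: [3, 4, 3, 2, 4]
First to escape: p3 at step 2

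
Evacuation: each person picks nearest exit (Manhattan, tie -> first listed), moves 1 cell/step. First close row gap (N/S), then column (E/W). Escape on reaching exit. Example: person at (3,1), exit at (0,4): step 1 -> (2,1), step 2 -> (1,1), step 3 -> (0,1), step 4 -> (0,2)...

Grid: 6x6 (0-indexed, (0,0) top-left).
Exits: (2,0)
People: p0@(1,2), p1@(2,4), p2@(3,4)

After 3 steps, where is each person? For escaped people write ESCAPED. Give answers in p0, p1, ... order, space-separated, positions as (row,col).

Step 1: p0:(1,2)->(2,2) | p1:(2,4)->(2,3) | p2:(3,4)->(2,4)
Step 2: p0:(2,2)->(2,1) | p1:(2,3)->(2,2) | p2:(2,4)->(2,3)
Step 3: p0:(2,1)->(2,0)->EXIT | p1:(2,2)->(2,1) | p2:(2,3)->(2,2)

ESCAPED (2,1) (2,2)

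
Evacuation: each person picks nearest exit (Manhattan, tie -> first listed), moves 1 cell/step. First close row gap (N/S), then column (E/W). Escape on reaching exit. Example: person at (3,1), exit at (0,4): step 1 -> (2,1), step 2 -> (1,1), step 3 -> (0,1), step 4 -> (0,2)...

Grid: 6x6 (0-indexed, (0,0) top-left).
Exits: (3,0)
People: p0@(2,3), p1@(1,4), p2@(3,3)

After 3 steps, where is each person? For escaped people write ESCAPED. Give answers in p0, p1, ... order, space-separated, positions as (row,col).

Step 1: p0:(2,3)->(3,3) | p1:(1,4)->(2,4) | p2:(3,3)->(3,2)
Step 2: p0:(3,3)->(3,2) | p1:(2,4)->(3,4) | p2:(3,2)->(3,1)
Step 3: p0:(3,2)->(3,1) | p1:(3,4)->(3,3) | p2:(3,1)->(3,0)->EXIT

(3,1) (3,3) ESCAPED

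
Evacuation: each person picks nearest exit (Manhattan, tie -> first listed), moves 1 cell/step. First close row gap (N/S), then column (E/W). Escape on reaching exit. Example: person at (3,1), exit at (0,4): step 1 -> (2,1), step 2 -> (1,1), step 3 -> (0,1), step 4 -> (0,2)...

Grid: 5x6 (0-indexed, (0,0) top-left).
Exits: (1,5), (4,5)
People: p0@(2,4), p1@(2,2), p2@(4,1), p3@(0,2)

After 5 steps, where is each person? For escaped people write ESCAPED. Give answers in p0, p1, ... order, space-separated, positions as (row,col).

Step 1: p0:(2,4)->(1,4) | p1:(2,2)->(1,2) | p2:(4,1)->(4,2) | p3:(0,2)->(1,2)
Step 2: p0:(1,4)->(1,5)->EXIT | p1:(1,2)->(1,3) | p2:(4,2)->(4,3) | p3:(1,2)->(1,3)
Step 3: p0:escaped | p1:(1,3)->(1,4) | p2:(4,3)->(4,4) | p3:(1,3)->(1,4)
Step 4: p0:escaped | p1:(1,4)->(1,5)->EXIT | p2:(4,4)->(4,5)->EXIT | p3:(1,4)->(1,5)->EXIT

ESCAPED ESCAPED ESCAPED ESCAPED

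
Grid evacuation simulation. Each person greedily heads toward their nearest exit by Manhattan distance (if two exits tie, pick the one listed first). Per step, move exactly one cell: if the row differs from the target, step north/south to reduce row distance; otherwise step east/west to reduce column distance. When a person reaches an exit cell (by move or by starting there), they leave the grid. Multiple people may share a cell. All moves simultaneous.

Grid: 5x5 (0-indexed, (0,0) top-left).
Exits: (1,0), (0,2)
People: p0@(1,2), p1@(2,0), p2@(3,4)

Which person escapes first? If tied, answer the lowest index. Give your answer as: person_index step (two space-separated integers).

Answer: 0 1

Derivation:
Step 1: p0:(1,2)->(0,2)->EXIT | p1:(2,0)->(1,0)->EXIT | p2:(3,4)->(2,4)
Step 2: p0:escaped | p1:escaped | p2:(2,4)->(1,4)
Step 3: p0:escaped | p1:escaped | p2:(1,4)->(0,4)
Step 4: p0:escaped | p1:escaped | p2:(0,4)->(0,3)
Step 5: p0:escaped | p1:escaped | p2:(0,3)->(0,2)->EXIT
Exit steps: [1, 1, 5]
First to escape: p0 at step 1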